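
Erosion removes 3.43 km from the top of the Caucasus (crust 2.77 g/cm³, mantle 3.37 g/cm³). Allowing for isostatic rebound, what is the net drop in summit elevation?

Rebound u = e ρ_c/ρ_m = 3.43 km × 2.77/3.37 = 2.819 km.
Net surface drop = e − u = 3.43 km − 2.819 km = e (ρ_m − ρ_c)/ρ_m = 0.611 km.

0.611 km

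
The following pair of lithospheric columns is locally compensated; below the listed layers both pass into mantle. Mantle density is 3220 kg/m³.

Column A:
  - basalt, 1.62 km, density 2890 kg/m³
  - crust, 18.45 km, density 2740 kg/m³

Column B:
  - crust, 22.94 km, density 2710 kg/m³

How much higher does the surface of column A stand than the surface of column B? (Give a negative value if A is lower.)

For any compensation level in the mantle, the mantle terms cancel and isostasy reduces to e = (Σt_A − Σt_B) − (Σ(ρt)_A − Σ(ρt)_B) / ρ_m.
Σt_A = 20.07 km; Σt_B = 22.94 km; Σ(ρt)_A = 55234.8; Σ(ρt)_B = 62167.4 (in km·kg/m³).
e = (20.07 − 22.94) − (55234.8 − 62167.4) / 3220 = −0.717 km.

−0.717 km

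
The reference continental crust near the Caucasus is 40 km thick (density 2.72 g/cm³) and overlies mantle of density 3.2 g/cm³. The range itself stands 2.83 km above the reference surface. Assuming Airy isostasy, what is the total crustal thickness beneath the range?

Root depth r = h ρ_c / (ρ_m − ρ_c) = 2.83 km × 2.72 / 0.48 = 16.04 km.
Total thickness = T + h + r = 40 km + 2.83 km + 16.04 km = 58.9 km.

58.9 km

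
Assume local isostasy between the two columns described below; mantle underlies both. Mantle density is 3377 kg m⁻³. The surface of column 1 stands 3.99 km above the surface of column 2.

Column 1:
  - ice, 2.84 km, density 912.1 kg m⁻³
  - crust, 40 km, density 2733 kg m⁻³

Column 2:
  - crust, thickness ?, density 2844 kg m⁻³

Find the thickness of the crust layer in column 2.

36.2 km

Take the compensation level at the base of the deeper column (depth z_c below the surface of column 1) and equate Σ ρ_i t_i down to z_c; mantle fills any gap and the z_c terms cancel.
Column 1: 2.84×912.1 + 40×2733 + (z_c − 42.84)×3377
Column 2: 3.99×0 + x×2844 + (z_c − 3.99 − 0 − x)×3377
The z_c×3377 term appears on both sides and cancels. Collect the known terms of each column as K = Σ(ρt)_known − 3377 × (depth of known layers): K_1 = 111910.364 − 3377×42.84 = −32760.316; K_2 = 0 − 3377×(3.99 + 0) = −13474.23.
Balance: K_1 = K_2 − x×(3377 − 2844), so x = (K_2 − K_1)/(3377 − 2844) = 19286.1/533 = 36.2 km.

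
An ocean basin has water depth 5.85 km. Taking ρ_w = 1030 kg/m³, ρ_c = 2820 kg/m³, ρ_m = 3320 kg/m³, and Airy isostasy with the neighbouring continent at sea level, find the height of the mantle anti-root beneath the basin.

In Airy isostatic equilibrium: replacing crust with seawater at the top is compensated by replacing crust with mantle at the base: d (ρ_c − ρ_w) = a (ρ_m − ρ_c).
a = d (ρ_c − ρ_w)/(ρ_m − ρ_c) = 5.85 km × 1790/500 = 20.9 km.

20.9 km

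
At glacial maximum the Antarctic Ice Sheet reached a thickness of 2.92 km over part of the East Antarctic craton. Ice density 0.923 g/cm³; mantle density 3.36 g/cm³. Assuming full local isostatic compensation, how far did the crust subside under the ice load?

0.802 km

Isostatic balance requires: the ice load ρ_ice t is balanced by mantle displaced below, ρ_m s.
s = t ρ_ice / ρ_m = 2.92 km × 0.923/3.36 = 0.802 km.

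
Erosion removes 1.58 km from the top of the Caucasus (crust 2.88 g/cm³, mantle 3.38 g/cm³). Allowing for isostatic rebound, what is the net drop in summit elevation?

Rebound u = e ρ_c/ρ_m = 1.58 km × 2.88/3.38 = 1.346 km.
Net surface drop = e − u = 1.58 km − 1.346 km = e (ρ_m − ρ_c)/ρ_m = 0.234 km.

0.234 km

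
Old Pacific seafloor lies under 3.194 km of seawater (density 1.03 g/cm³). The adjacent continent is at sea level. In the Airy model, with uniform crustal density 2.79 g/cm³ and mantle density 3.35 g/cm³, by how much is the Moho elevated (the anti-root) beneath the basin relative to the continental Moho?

10 km

Balancing pressure at the compensation depth: replacing crust with seawater at the top is compensated by replacing crust with mantle at the base: d (ρ_c − ρ_w) = a (ρ_m − ρ_c).
a = d (ρ_c − ρ_w)/(ρ_m − ρ_c) = 3.194 km × 1.76/0.56 = 10 km.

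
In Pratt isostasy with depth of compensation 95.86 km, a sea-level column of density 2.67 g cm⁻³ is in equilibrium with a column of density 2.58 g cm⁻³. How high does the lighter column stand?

ρ_ref D = ρ (D + h) → h = D (ρ_ref − ρ)/ρ.
h = 95.86 km × (2.67 − 2.58)/2.58 = 3.34 km.

3.34 km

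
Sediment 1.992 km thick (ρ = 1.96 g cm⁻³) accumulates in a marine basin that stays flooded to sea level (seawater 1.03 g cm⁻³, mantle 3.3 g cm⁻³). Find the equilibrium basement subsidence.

Submarine loading: the sediment displaces seawater, and the subsidence is in turn flooded, so s (ρ_m − ρ_w) = t (ρ_sed − ρ_w).
s = 1.992 km × (1.96 − 1.03) / (3.3 − 1.03) = 0.816 km.

0.816 km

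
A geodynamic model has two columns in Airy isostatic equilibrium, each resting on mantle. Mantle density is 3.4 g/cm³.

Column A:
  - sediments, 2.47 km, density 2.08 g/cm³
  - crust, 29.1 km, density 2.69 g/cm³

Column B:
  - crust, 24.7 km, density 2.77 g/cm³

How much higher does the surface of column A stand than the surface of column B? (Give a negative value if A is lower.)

2.46 km

For any compensation level in the mantle, the mantle terms cancel and isostasy reduces to e = (Σt_A − Σt_B) − (Σ(ρt)_A − Σ(ρt)_B) / ρ_m.
Σt_A = 31.57 km; Σt_B = 24.7 km; Σ(ρt)_A = 83.4166; Σ(ρt)_B = 68.419 (in km·g/cm³).
e = (31.57 − 24.7) − (83.4166 − 68.419) / 3.4 = 2.46 km.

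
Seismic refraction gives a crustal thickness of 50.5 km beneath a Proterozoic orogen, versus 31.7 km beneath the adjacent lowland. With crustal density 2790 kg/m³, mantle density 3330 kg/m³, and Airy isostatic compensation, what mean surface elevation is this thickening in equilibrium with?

3.05 km

Excess crust Δ = 50.5 km − 31.7 km = 18.8 km, split between elevation h and root r with h + r = Δ.
Airy balance ρ_c h = (ρ_m − ρ_c) r gives r = h ρ_c/(ρ_m − ρ_c), so h (1 + ρ_c/(ρ_m − ρ_c)) = Δ, i.e. h = Δ (ρ_m − ρ_c)/ρ_m.
h = 18.8 km × 540/3330 = 3.05 km.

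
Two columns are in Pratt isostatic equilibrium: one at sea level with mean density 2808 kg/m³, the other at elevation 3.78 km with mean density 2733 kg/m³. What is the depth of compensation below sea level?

138 km

ρ_ref D = ρ (D + h) → D (ρ_ref − ρ) = ρ h.
D = ρ h/(ρ_ref − ρ) = 2733 × 3.78 km/(2808 − 2733) = 138 km.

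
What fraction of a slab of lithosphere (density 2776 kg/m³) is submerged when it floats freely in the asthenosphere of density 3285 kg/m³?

Submerged fraction = ρ_obj/ρ_fluid = 2776/3285 = 84.5%.

84.5%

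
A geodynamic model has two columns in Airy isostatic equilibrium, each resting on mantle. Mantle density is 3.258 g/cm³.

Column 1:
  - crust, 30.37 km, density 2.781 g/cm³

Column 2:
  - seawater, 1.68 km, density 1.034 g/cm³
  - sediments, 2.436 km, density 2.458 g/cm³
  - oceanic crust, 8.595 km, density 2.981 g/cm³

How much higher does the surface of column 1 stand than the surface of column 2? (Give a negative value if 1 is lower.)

1.97 km

For any compensation level in the mantle, the mantle terms cancel and isostasy reduces to e = (Σt_1 − Σt_2) − (Σ(ρt)_1 − Σ(ρt)_2) / ρ_m.
Σt_1 = 30.37 km; Σt_2 = 12.711 km; Σ(ρt)_1 = 84.45897; Σ(ρt)_2 = 33.346503 (in km·g/cm³).
e = (30.37 − 12.711) − (84.45897 − 33.346503) / 3.258 = 1.97 km.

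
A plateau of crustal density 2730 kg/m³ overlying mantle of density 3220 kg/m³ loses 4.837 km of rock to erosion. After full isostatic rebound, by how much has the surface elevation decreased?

0.736 km

Rebound u = e ρ_c/ρ_m = 4.837 km × 2730/3220 = 4.101 km.
Net surface drop = e − u = 4.837 km − 4.101 km = e (ρ_m − ρ_c)/ρ_m = 0.736 km.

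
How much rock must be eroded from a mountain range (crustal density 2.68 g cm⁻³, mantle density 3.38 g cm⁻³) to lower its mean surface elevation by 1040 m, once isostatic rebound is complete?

Net drop Δ = e − u = e − e ρ_c/ρ_m = e (ρ_m − ρ_c)/ρ_m.
e = Δ ρ_m/(ρ_m − ρ_c) = 1040 m × 3.38/0.7 = 5020 m.

5020 m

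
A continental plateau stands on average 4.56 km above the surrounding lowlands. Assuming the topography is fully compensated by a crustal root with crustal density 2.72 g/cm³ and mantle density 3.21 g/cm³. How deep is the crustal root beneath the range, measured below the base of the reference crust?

By Archimedes' principle applied to the lithosphere: the weight of the topography is balanced by the buoyancy of the root, ρ_c h = (ρ_m − ρ_c) r.
r = h · ρ_c / (ρ_m − ρ_c) = 4.56 km × 2.72 / (3.21 − 2.72) = 25.3 km.

25.3 km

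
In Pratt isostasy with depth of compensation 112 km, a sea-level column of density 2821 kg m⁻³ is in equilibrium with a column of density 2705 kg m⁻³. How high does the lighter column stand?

ρ_ref D = ρ (D + h) → h = D (ρ_ref − ρ)/ρ.
h = 112 km × (2821 − 2705)/2705 = 4.8 km.

4.8 km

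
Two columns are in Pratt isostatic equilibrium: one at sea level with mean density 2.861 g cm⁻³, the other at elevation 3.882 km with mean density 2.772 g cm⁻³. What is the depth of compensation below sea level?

ρ_ref D = ρ (D + h) → D (ρ_ref − ρ) = ρ h.
D = ρ h/(ρ_ref − ρ) = 2.772 × 3.882 km/(2.861 − 2.772) = 121 km.

121 km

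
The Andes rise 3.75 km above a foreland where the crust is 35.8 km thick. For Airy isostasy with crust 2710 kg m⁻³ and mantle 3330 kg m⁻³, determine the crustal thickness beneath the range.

Root depth r = h ρ_c / (ρ_m − ρ_c) = 3.75 km × 2710 / 620 = 16.39 km.
Total thickness = T + h + r = 35.8 km + 3.75 km + 16.39 km = 55.9 km.

55.9 km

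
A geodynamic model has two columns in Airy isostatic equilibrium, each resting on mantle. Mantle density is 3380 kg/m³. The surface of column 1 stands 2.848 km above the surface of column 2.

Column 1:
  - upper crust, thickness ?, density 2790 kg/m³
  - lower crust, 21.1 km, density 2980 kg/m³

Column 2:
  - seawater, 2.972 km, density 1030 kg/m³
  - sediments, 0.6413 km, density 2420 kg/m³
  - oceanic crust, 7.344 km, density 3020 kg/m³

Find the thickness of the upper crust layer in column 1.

Take the compensation level at the base of the deeper column (depth z_c below the surface of column 1) and equate Σ ρ_i t_i down to z_c; mantle fills any gap and the z_c terms cancel.
Column 1: x×2790 + 21.1×2980 + (z_c − 21.1 − x)×3380
Column 2: 2.848×0 + 2.972×1030 + 0.6413×2420 + 7.344×3020 + (z_c − 2.848 − 10.9573)×3380
The z_c×3380 term appears on both sides and cancels. Collect the known terms of each column as K = Σ(ρt)_known − 3380 × (depth of known layers): K_1 = 62878 − 3380×21.1 = −8440; K_2 = 26791.986 − 3380×(2.848 + 10.9573) = −19869.928.
Balance: K_1 − x×(3380 − 2790) = K_2, so x = (K_1 − K_2)/(3380 − 2790) = 11429.9/590 = 19.4 km.

19.4 km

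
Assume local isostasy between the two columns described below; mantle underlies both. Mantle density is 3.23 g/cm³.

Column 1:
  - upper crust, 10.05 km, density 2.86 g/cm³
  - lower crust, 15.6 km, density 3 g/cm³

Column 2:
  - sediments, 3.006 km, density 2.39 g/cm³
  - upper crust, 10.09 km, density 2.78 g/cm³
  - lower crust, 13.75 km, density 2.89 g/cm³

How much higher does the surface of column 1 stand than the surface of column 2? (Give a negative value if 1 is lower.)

For any compensation level in the mantle, the mantle terms cancel and isostasy reduces to e = (Σt_1 − Σt_2) − (Σ(ρt)_1 − Σ(ρt)_2) / ρ_m.
Σt_1 = 25.65 km; Σt_2 = 26.846 km; Σ(ρt)_1 = 75.543; Σ(ρt)_2 = 74.97204 (in km·g/cm³).
e = (25.65 − 26.846) − (75.543 − 74.97204) / 3.23 = −1.37 km.

−1.37 km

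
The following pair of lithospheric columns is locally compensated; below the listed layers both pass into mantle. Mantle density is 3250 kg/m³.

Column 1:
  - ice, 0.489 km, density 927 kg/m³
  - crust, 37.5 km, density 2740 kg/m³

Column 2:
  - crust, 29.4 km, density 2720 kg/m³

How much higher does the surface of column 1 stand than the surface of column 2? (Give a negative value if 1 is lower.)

1.44 km

For any compensation level in the mantle, the mantle terms cancel and isostasy reduces to e = (Σt_1 − Σt_2) − (Σ(ρt)_1 − Σ(ρt)_2) / ρ_m.
Σt_1 = 37.989 km; Σt_2 = 29.4 km; Σ(ρt)_1 = 103203.303; Σ(ρt)_2 = 79968 (in km·kg/m³).
e = (37.989 − 29.4) − (103203.303 − 79968) / 3250 = 1.44 km.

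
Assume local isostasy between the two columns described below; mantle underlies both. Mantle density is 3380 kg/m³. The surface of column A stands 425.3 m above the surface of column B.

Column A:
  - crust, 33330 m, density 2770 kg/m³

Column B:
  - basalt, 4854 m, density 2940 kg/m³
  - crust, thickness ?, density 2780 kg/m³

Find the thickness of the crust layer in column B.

Take the compensation level at the base of the deeper column (depth z_c below the surface of column A) and equate Σ ρ_i t_i down to z_c; mantle fills any gap and the z_c terms cancel.
Column A: 33330×2770 + (z_c − 33330)×3380
Column B: 425.3×0 + 4854×2940 + x×2780 + (z_c − 425.3 − 4854 − x)×3380
The z_c×3380 term appears on both sides and cancels. Collect the known terms of each column as K = Σ(ρt)_known − 3380 × (depth of known layers): K_A = 92324100 − 3380×33330 = −20331300; K_B = 14270760 − 3380×(425.3 + 4854) = −3573274.
Balance: K_A = K_B − x×(3380 − 2780), so x = (K_B − K_A)/(3380 − 2780) = 16758000/600 = 27900 m.

27900 m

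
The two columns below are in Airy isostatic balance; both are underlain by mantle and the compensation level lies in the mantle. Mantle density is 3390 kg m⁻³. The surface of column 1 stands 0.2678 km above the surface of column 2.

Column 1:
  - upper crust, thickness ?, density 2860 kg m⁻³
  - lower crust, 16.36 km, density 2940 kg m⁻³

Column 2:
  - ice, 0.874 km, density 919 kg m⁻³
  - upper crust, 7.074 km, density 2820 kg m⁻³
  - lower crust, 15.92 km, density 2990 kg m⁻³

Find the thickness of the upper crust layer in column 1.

11.5 km

Take the compensation level at the base of the deeper column (depth z_c below the surface of column 1) and equate Σ ρ_i t_i down to z_c; mantle fills any gap and the z_c terms cancel.
Column 1: x×2860 + 16.36×2940 + (z_c − 16.36 − x)×3390
Column 2: 0.2678×0 + 0.874×919 + 7.074×2820 + 15.92×2990 + (z_c − 0.2678 − 23.868)×3390
The z_c×3390 term appears on both sides and cancels. Collect the known terms of each column as K = Σ(ρt)_known − 3390 × (depth of known layers): K_1 = 48098.4 − 3390×16.36 = −7362; K_2 = 68352.686 − 3390×(0.2678 + 23.868) = −13467.676.
Balance: K_1 − x×(3390 − 2860) = K_2, so x = (K_1 − K_2)/(3390 − 2860) = 6105.68/530 = 11.5 km.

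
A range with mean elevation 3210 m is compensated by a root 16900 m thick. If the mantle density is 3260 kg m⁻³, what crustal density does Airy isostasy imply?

ρ_c h = (ρ_m − ρ_c) r → ρ_c (h + r) = ρ_m r → ρ_c = ρ_m r / (h + r).
ρ_c = 3260 × 16900 m / (3210 m + 16900 m) = 2740 kg m⁻³.

2740 kg m⁻³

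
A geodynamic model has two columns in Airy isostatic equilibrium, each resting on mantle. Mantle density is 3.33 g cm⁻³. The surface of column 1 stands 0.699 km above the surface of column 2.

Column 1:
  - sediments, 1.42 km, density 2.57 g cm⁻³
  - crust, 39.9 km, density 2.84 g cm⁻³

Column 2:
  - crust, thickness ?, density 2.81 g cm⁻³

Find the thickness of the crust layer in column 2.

35.2 km

Take the compensation level at the base of the deeper column (depth z_c below the surface of column 1) and equate Σ ρ_i t_i down to z_c; mantle fills any gap and the z_c terms cancel.
Column 1: 1.42×2.57 + 39.9×2.84 + (z_c − 41.32)×3.33
Column 2: 0.699×0 + x×2.81 + (z_c − 0.699 − 0 − x)×3.33
The z_c×3.33 term appears on both sides and cancels. Collect the known terms of each column as K = Σ(ρt)_known − 3.33 × (depth of known layers): K_1 = 116.9654 − 3.33×41.32 = −20.6302; K_2 = 0 − 3.33×(0.699 + 0) = −2.32767.
Balance: K_1 = K_2 − x×(3.33 − 2.81), so x = (K_2 − K_1)/(3.33 − 2.81) = 18.3025/0.52 = 35.2 km.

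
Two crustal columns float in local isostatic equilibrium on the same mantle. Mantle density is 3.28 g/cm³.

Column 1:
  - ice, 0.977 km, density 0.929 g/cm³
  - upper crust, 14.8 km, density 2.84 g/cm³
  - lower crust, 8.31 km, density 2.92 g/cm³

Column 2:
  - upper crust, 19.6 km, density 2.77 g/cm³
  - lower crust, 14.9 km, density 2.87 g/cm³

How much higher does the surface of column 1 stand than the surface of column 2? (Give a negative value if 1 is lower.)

−1.31 km

For any compensation level in the mantle, the mantle terms cancel and isostasy reduces to e = (Σt_1 − Σt_2) − (Σ(ρt)_1 − Σ(ρt)_2) / ρ_m.
Σt_1 = 24.087 km; Σt_2 = 34.5 km; Σ(ρt)_1 = 67.204833; Σ(ρt)_2 = 97.055 (in km·g/cm³).
e = (24.087 − 34.5) − (67.204833 − 97.055) / 3.28 = −1.31 km.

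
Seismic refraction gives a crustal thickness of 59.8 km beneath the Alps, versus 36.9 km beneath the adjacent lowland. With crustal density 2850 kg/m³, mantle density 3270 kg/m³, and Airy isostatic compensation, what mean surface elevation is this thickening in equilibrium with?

2.94 km

Excess crust Δ = 59.8 km − 36.9 km = 22.9 km, split between elevation h and root r with h + r = Δ.
Airy balance ρ_c h = (ρ_m − ρ_c) r gives r = h ρ_c/(ρ_m − ρ_c), so h (1 + ρ_c/(ρ_m − ρ_c)) = Δ, i.e. h = Δ (ρ_m − ρ_c)/ρ_m.
h = 22.9 km × 420/3270 = 2.94 km.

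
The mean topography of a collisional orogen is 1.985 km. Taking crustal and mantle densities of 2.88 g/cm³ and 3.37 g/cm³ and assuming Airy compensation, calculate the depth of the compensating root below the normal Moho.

11.7 km

Balancing pressure at the compensation depth: the weight of the topography is balanced by the buoyancy of the root, ρ_c h = (ρ_m − ρ_c) r.
r = h · ρ_c / (ρ_m − ρ_c) = 1.985 km × 2.88 / (3.37 − 2.88) = 11.7 km.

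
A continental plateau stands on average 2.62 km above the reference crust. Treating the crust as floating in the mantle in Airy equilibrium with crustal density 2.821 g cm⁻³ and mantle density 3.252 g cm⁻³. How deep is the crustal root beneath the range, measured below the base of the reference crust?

17.1 km

In Airy isostatic equilibrium: the weight of the topography is balanced by the buoyancy of the root, ρ_c h = (ρ_m − ρ_c) r.
r = h · ρ_c / (ρ_m − ρ_c) = 2.62 km × 2.821 / (3.252 − 2.821) = 17.1 km.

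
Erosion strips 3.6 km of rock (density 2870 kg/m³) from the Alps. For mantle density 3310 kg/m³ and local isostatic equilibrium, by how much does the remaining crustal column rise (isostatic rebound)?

3.12 km

Unloading: uplift u = e ρ_c/ρ_m = 3.6 km × 2870/3310 = 3.12 km.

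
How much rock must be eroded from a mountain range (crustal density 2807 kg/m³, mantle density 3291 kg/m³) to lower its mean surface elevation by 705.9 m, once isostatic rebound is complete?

4800 m

Net drop Δ = e − u = e − e ρ_c/ρ_m = e (ρ_m − ρ_c)/ρ_m.
e = Δ ρ_m/(ρ_m − ρ_c) = 705.9 m × 3291/484 = 4800 m.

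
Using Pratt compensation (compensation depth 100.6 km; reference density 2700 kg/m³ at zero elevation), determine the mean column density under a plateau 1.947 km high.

Pratt balance: ρ_ref D = ρ (D + h).
ρ = ρ_ref D/(D + h) = 2700 × 100.6 km/(100.6 km + 1.947 km) = 2650 kg/m³.

2650 kg/m³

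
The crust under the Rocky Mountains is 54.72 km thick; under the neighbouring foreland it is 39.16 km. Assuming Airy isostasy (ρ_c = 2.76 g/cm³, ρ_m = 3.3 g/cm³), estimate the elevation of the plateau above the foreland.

2.55 km

Excess crust Δ = 54.72 km − 39.16 km = 15.56 km, split between elevation h and root r with h + r = Δ.
Airy balance ρ_c h = (ρ_m − ρ_c) r gives r = h ρ_c/(ρ_m − ρ_c), so h (1 + ρ_c/(ρ_m − ρ_c)) = Δ, i.e. h = Δ (ρ_m − ρ_c)/ρ_m.
h = 15.56 km × 0.54/3.3 = 2.55 km.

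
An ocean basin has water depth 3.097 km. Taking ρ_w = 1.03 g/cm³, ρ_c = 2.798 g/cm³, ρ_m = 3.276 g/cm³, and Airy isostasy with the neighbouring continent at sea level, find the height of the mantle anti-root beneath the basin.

11.5 km

Isostatic balance requires: replacing crust with seawater at the top is compensated by replacing crust with mantle at the base: d (ρ_c − ρ_w) = a (ρ_m − ρ_c).
a = d (ρ_c − ρ_w)/(ρ_m − ρ_c) = 3.097 km × 1.768/0.478 = 11.5 km.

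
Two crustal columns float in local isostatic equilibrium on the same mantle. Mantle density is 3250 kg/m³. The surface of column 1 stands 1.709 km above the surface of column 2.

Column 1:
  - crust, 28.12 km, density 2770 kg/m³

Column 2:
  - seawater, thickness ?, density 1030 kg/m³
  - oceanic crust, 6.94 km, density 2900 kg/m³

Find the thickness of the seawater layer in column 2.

2.48 km

Take the compensation level at the base of the deeper column (depth z_c below the surface of column 1) and equate Σ ρ_i t_i down to z_c; mantle fills any gap and the z_c terms cancel.
Column 1: 28.12×2770 + (z_c − 28.12)×3250
Column 2: 1.709×0 + x×1030 + 6.94×2900 + (z_c − 1.709 − 6.94 − x)×3250
The z_c×3250 term appears on both sides and cancels. Collect the known terms of each column as K = Σ(ρt)_known − 3250 × (depth of known layers): K_1 = 77892.4 − 3250×28.12 = −13497.6; K_2 = 20126 − 3250×(1.709 + 6.94) = −7983.25.
Balance: K_1 = K_2 − x×(3250 − 1030), so x = (K_2 − K_1)/(3250 − 1030) = 5514.35/2220 = 2.48 km.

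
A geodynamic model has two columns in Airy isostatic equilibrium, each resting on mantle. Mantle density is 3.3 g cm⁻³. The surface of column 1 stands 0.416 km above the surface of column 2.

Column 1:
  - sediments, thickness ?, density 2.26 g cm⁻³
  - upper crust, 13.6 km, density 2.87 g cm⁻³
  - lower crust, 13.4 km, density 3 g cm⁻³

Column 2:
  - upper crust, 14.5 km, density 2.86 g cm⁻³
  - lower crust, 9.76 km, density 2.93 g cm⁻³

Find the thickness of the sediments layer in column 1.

1.44 km

Take the compensation level at the base of the deeper column (depth z_c below the surface of column 1) and equate Σ ρ_i t_i down to z_c; mantle fills any gap and the z_c terms cancel.
Column 1: x×2.26 + 13.6×2.87 + 13.4×3 + (z_c − 27 − x)×3.3
Column 2: 0.416×0 + 14.5×2.86 + 9.76×2.93 + (z_c − 0.416 − 24.26)×3.3
The z_c×3.3 term appears on both sides and cancels. Collect the known terms of each column as K = Σ(ρt)_known − 3.3 × (depth of known layers): K_1 = 79.232 − 3.3×27 = −9.868; K_2 = 70.0668 − 3.3×(0.416 + 24.26) = −11.364.
Balance: K_1 − x×(3.3 − 2.26) = K_2, so x = (K_1 − K_2)/(3.3 − 2.26) = 1.496/1.04 = 1.44 km.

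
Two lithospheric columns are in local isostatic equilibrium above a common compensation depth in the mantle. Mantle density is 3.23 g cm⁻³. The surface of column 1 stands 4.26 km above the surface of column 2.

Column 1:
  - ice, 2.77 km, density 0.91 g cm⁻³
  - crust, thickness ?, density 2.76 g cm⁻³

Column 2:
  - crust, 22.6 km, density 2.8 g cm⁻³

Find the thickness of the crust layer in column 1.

Take the compensation level at the base of the deeper column (depth z_c below the surface of column 1) and equate Σ ρ_i t_i down to z_c; mantle fills any gap and the z_c terms cancel.
Column 1: 2.77×0.91 + x×2.76 + (z_c − 2.77 − x)×3.23
Column 2: 4.26×0 + 22.6×2.8 + (z_c − 4.26 − 22.6)×3.23
The z_c×3.23 term appears on both sides and cancels. Collect the known terms of each column as K = Σ(ρt)_known − 3.23 × (depth of known layers): K_1 = 2.5207 − 3.23×2.77 = −6.4264; K_2 = 63.28 − 3.23×(4.26 + 22.6) = −23.4778.
Balance: K_1 − x×(3.23 − 2.76) = K_2, so x = (K_1 − K_2)/(3.23 − 2.76) = 17.0514/0.47 = 36.3 km.

36.3 km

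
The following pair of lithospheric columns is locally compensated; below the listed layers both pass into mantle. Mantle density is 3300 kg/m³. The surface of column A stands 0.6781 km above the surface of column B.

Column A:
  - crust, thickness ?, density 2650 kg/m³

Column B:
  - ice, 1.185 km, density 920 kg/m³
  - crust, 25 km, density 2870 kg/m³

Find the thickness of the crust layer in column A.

24.3 km

Take the compensation level at the base of the deeper column (depth z_c below the surface of column A) and equate Σ ρ_i t_i down to z_c; mantle fills any gap and the z_c terms cancel.
Column A: x×2650 + (z_c − 0 − x)×3300
Column B: 0.6781×0 + 1.185×920 + 25×2870 + (z_c − 0.6781 − 26.185)×3300
The z_c×3300 term appears on both sides and cancels. Collect the known terms of each column as K = Σ(ρt)_known − 3300 × (depth of known layers): K_A = 0 − 3300×0 = 0; K_B = 72840.2 − 3300×(0.6781 + 26.185) = −15808.03.
Balance: K_A − x×(3300 − 2650) = K_B, so x = (K_A − K_B)/(3300 − 2650) = 15808/650 = 24.3 km.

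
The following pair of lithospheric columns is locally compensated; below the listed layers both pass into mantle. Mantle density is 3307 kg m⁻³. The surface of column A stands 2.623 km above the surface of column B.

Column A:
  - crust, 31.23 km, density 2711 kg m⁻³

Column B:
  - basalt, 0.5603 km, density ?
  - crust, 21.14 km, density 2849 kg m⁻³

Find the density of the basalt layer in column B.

2850 kg m⁻³

Take the compensation level at the base of the deeper column (depth z_c below the surface of column A) and equate Σ ρ_i t_i down to z_c; mantle fills any gap and the z_c terms cancel.
Column A: 31.23×2711 + (z_c − 31.23)×3307
Column B: 2.623×0 + 0.5603×ρ + 21.14×2849 + (z_c − 2.623 − 21.7003)×3307
The z_c×3307 term appears on both sides and cancels. Collect the known terms of each column as K = Σ(ρt)_known − 3307 × (depth of known layers): K_A = 84664.53 − 3307×31.23 = −18613.08; K_B = 60227.86 − 3307×(2.623 + 21.7003) = −20209.2931.
Balance: K_A = K_B + 0.5603×ρ, so ρ = (K_A − K_B)/0.5603 = 1596.21/0.5603 = 2850 kg m⁻³.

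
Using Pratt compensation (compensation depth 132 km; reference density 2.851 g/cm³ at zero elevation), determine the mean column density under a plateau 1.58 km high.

Pratt balance: ρ_ref D = ρ (D + h).
ρ = ρ_ref D/(D + h) = 2.851 × 132 km/(132 km + 1.58 km) = 2.82 g/cm³.

2.82 g/cm³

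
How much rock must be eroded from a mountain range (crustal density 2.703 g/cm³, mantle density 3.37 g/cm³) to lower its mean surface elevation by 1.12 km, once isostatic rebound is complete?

Net drop Δ = e − u = e − e ρ_c/ρ_m = e (ρ_m − ρ_c)/ρ_m.
e = Δ ρ_m/(ρ_m − ρ_c) = 1.12 km × 3.37/0.667 = 5.66 km.

5.66 km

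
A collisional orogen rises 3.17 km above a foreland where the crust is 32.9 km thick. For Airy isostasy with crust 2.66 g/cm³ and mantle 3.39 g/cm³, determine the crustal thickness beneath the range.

47.6 km

Root depth r = h ρ_c / (ρ_m − ρ_c) = 3.17 km × 2.66 / 0.73 = 11.55 km.
Total thickness = T + h + r = 32.9 km + 3.17 km + 11.55 km = 47.6 km.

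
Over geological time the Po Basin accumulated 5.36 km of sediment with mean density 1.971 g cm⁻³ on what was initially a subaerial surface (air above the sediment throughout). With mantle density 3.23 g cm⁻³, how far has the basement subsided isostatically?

3.27 km

Subaerial load: s = t ρ_sed / ρ_m = 5.36 km × 1.971/3.23 = 3.27 km.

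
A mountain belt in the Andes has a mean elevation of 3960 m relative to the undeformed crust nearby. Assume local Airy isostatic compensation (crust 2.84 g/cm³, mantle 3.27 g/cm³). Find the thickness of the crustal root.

Isostatic balance requires: the weight of the topography is balanced by the buoyancy of the root, ρ_c h = (ρ_m − ρ_c) r.
r = h · ρ_c / (ρ_m − ρ_c) = 3960 m × 2.84 / (3.27 − 2.84) = 26200 m.

26200 m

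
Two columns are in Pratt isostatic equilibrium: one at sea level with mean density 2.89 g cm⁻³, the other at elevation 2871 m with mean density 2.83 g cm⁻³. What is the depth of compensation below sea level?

ρ_ref D = ρ (D + h) → D (ρ_ref − ρ) = ρ h.
D = ρ h/(ρ_ref − ρ) = 2.83 × 2871 m/(2.89 − 2.83) = 135000 m.

135000 m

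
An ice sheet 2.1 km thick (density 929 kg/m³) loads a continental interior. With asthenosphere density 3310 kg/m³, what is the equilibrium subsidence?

For local isostatic compensation: the ice load ρ_ice t is balanced by mantle displaced below, ρ_m s.
s = t ρ_ice / ρ_m = 2.1 km × 929/3310 = 0.589 km.

0.589 km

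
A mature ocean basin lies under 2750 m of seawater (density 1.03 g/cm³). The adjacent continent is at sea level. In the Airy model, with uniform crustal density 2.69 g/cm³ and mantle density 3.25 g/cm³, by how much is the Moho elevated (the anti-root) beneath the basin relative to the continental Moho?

Balancing pressure at the compensation depth: replacing crust with seawater at the top is compensated by replacing crust with mantle at the base: d (ρ_c − ρ_w) = a (ρ_m − ρ_c).
a = d (ρ_c − ρ_w)/(ρ_m − ρ_c) = 2750 m × 1.66/0.56 = 8150 m.

8150 m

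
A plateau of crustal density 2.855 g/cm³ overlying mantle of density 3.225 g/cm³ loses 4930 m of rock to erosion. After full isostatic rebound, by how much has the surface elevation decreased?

566 m

Rebound u = e ρ_c/ρ_m = 4930 m × 2.855/3.225 = 4364 m.
Net surface drop = e − u = 4930 m − 4364 m = e (ρ_m − ρ_c)/ρ_m = 566 m.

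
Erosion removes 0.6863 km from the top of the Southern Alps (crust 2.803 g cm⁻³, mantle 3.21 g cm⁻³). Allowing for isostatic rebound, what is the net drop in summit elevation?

Rebound u = e ρ_c/ρ_m = 0.6863 km × 2.803/3.21 = 0.5993 km.
Net surface drop = e − u = 0.6863 km − 0.5993 km = e (ρ_m − ρ_c)/ρ_m = 0.087 km.

0.087 km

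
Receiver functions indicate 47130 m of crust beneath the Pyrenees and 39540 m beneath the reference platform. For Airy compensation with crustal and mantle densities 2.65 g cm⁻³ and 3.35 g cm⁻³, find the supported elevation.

1590 m

Excess crust Δ = 47130 m − 39540 m = 7590 m, split between elevation h and root r with h + r = Δ.
Airy balance ρ_c h = (ρ_m − ρ_c) r gives r = h ρ_c/(ρ_m − ρ_c), so h (1 + ρ_c/(ρ_m − ρ_c)) = Δ, i.e. h = Δ (ρ_m − ρ_c)/ρ_m.
h = 7590 m × 0.7/3.35 = 1590 m.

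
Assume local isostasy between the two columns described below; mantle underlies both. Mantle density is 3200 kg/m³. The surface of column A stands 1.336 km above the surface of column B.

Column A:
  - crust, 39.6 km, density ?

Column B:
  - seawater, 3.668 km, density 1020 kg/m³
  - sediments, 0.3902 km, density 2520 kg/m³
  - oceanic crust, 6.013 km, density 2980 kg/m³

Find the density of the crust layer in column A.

2850 kg/m³

Take the compensation level at the base of the deeper column (depth z_c below the surface of column A) and equate Σ ρ_i t_i down to z_c; mantle fills any gap and the z_c terms cancel.
Column A: 39.6×ρ + (z_c − 39.6)×3200
Column B: 1.336×0 + 3.668×1020 + 0.3902×2520 + 6.013×2980 + (z_c − 1.336 − 10.0712)×3200
The z_c×3200 term appears on both sides and cancels. Collect the known terms of each column as K = Σ(ρt)_known − 3200 × (depth of known layers): K_A = 0 − 3200×39.6 = −126720; K_B = 22643.404 − 3200×(1.336 + 10.0712) = −13859.636.
Balance: K_A + 39.6×ρ = K_B, so ρ = (K_B − K_A)/39.6 = 112860/39.6 = 2850 kg/m³.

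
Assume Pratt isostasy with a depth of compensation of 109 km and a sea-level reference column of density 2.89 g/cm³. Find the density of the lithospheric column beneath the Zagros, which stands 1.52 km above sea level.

2.85 g/cm³

Pratt balance: ρ_ref D = ρ (D + h).
ρ = ρ_ref D/(D + h) = 2.89 × 109 km/(109 km + 1.52 km) = 2.85 g/cm³.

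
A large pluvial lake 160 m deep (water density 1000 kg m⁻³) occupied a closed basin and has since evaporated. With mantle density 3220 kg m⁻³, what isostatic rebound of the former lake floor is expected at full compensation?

49.7 m

u = d ρ_w/ρ_m = 160 m × 1000/3220 = 49.7 m.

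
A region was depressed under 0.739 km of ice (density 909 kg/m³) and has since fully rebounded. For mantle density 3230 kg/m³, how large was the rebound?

Removing the load lets mantle flow back in; uplift u satisfies ρ_ice t = ρ_m u.
u = t ρ_ice/ρ_m = 0.739 km × 909/3230 = 0.208 km.

0.208 km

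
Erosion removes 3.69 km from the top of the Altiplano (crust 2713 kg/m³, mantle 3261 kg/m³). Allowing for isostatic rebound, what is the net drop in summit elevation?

0.62 km

Rebound u = e ρ_c/ρ_m = 3.69 km × 2713/3261 = 3.07 km.
Net surface drop = e − u = 3.69 km − 3.07 km = e (ρ_m − ρ_c)/ρ_m = 0.62 km.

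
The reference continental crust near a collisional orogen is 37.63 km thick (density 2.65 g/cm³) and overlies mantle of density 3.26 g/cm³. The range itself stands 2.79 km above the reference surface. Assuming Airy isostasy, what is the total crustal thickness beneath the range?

52.5 km

Root depth r = h ρ_c / (ρ_m − ρ_c) = 2.79 km × 2.65 / 0.61 = 12.12 km.
Total thickness = T + h + r = 37.63 km + 2.79 km + 12.12 km = 52.5 km.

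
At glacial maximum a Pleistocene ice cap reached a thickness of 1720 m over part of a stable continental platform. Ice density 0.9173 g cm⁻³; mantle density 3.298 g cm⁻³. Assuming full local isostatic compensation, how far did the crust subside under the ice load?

478 m

By Archimedes' principle applied to the lithosphere: the ice load ρ_ice t is balanced by mantle displaced below, ρ_m s.
s = t ρ_ice / ρ_m = 1720 m × 0.9173/3.298 = 478 m.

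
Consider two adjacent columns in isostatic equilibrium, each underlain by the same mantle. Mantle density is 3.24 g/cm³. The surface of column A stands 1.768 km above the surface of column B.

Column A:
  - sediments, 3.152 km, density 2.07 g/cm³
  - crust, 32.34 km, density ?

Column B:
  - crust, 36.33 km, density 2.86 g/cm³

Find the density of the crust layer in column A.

Take the compensation level at the base of the deeper column (depth z_c below the surface of column A) and equate Σ ρ_i t_i down to z_c; mantle fills any gap and the z_c terms cancel.
Column A: 3.152×2.07 + 32.34×ρ + (z_c − 35.492)×3.24
Column B: 1.768×0 + 36.33×2.86 + (z_c − 1.768 − 36.33)×3.24
The z_c×3.24 term appears on both sides and cancels. Collect the known terms of each column as K = Σ(ρt)_known − 3.24 × (depth of known layers): K_A = 6.52464 − 3.24×35.492 = −108.46944; K_B = 103.9038 − 3.24×(1.768 + 36.33) = −19.53372.
Balance: K_A + 32.34×ρ = K_B, so ρ = (K_B − K_A)/32.34 = 88.9357/32.34 = 2.75 g/cm³.

2.75 g/cm³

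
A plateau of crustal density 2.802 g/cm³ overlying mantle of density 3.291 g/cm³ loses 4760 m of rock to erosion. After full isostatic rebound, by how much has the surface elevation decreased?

Rebound u = e ρ_c/ρ_m = 4760 m × 2.802/3.291 = 4053 m.
Net surface drop = e − u = 4760 m − 4053 m = e (ρ_m − ρ_c)/ρ_m = 707 m.

707 m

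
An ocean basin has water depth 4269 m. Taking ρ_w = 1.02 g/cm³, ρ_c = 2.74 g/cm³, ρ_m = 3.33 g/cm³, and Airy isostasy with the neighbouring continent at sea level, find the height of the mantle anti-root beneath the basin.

In Airy isostatic equilibrium: replacing crust with seawater at the top is compensated by replacing crust with mantle at the base: d (ρ_c − ρ_w) = a (ρ_m − ρ_c).
a = d (ρ_c − ρ_w)/(ρ_m − ρ_c) = 4269 m × 1.72/0.59 = 12400 m.

12400 m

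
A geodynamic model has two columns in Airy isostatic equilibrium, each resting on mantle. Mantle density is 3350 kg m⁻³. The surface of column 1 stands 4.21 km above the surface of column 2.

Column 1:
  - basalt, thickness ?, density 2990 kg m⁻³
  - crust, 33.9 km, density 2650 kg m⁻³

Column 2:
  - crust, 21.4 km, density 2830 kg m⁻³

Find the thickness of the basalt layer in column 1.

4.17 km

Take the compensation level at the base of the deeper column (depth z_c below the surface of column 1) and equate Σ ρ_i t_i down to z_c; mantle fills any gap and the z_c terms cancel.
Column 1: x×2990 + 33.9×2650 + (z_c − 33.9 − x)×3350
Column 2: 4.21×0 + 21.4×2830 + (z_c − 4.21 − 21.4)×3350
The z_c×3350 term appears on both sides and cancels. Collect the known terms of each column as K = Σ(ρt)_known − 3350 × (depth of known layers): K_1 = 89835 − 3350×33.9 = −23730; K_2 = 60562 − 3350×(4.21 + 21.4) = −25231.5.
Balance: K_1 − x×(3350 − 2990) = K_2, so x = (K_1 − K_2)/(3350 − 2990) = 1501.5/360 = 4.17 km.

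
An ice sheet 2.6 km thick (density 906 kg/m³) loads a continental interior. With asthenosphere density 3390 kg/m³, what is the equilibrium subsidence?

In Airy isostatic equilibrium: the ice load ρ_ice t is balanced by mantle displaced below, ρ_m s.
s = t ρ_ice / ρ_m = 2.6 km × 906/3390 = 0.695 km.

0.695 km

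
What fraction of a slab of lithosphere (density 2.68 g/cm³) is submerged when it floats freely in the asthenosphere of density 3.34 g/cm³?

Submerged fraction = ρ_obj/ρ_fluid = 2.68/3.34 = 80.2%.

80.2%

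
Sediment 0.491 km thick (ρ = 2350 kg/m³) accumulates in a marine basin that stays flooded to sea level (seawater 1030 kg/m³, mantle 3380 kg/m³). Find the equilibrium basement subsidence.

Submarine loading: the sediment displaces seawater, and the subsidence is in turn flooded, so s (ρ_m − ρ_w) = t (ρ_sed − ρ_w).
s = 0.491 km × (2350 − 1030) / (3380 − 1030) = 0.276 km.

0.276 km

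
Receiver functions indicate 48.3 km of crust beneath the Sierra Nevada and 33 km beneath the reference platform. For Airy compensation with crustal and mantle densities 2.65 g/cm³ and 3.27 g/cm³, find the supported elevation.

Excess crust Δ = 48.3 km − 33 km = 15.3 km, split between elevation h and root r with h + r = Δ.
Airy balance ρ_c h = (ρ_m − ρ_c) r gives r = h ρ_c/(ρ_m − ρ_c), so h (1 + ρ_c/(ρ_m − ρ_c)) = Δ, i.e. h = Δ (ρ_m − ρ_c)/ρ_m.
h = 15.3 km × 0.62/3.27 = 2.9 km.

2.9 km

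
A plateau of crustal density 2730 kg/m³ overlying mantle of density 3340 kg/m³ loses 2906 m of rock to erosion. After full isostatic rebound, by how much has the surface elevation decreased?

531 m

Rebound u = e ρ_c/ρ_m = 2906 m × 2730/3340 = 2375 m.
Net surface drop = e − u = 2906 m − 2375 m = e (ρ_m − ρ_c)/ρ_m = 531 m.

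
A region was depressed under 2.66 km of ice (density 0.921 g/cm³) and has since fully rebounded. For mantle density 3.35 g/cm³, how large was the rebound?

Removing the load lets mantle flow back in; uplift u satisfies ρ_ice t = ρ_m u.
u = t ρ_ice/ρ_m = 2.66 km × 0.921/3.35 = 0.731 km.

0.731 km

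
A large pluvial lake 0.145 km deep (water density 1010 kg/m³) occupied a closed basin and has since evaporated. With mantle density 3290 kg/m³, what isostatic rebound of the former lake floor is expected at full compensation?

0.0445 km

u = d ρ_w/ρ_m = 0.145 km × 1010/3290 = 0.0445 km.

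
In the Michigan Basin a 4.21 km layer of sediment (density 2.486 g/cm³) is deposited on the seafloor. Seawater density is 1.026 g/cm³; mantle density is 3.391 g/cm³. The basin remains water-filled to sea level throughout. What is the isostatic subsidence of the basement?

2.6 km

Submarine loading: the sediment displaces seawater, and the subsidence is in turn flooded, so s (ρ_m − ρ_w) = t (ρ_sed − ρ_w).
s = 4.21 km × (2.486 − 1.026) / (3.391 − 1.026) = 2.6 km.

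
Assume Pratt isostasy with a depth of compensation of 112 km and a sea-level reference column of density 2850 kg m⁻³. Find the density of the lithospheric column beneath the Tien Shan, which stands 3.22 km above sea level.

Pratt balance: ρ_ref D = ρ (D + h).
ρ = ρ_ref D/(D + h) = 2850 × 112 km/(112 km + 3.22 km) = 2770 kg m⁻³.

2770 kg m⁻³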